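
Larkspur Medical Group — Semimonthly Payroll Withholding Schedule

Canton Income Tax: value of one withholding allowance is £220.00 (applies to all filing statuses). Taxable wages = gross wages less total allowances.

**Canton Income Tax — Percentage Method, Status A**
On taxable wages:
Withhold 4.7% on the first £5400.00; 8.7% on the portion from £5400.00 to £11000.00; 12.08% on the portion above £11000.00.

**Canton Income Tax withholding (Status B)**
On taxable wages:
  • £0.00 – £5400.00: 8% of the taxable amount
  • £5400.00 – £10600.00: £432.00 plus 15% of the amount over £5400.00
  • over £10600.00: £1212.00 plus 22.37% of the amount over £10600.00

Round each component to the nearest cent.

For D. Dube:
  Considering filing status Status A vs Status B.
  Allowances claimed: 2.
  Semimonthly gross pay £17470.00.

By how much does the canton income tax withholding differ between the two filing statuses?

Canton Income Tax (Status A): taxable = £17470.00 − 2×£220.00 = £17030.00
  £741.00 + 12.08% × (£17030.00 − £11000.00) = £741.00 + 12.08% × £6030.00 = £1469.42
Canton Income Tax (Status B): taxable = £17470.00 − 2×£220.00 = £17030.00
  £1212.00 + 22.37% × (£17030.00 − £10600.00) = £1212.00 + 22.37% × £6430.00 = £2650.39
Difference: |£1469.42 − £2650.39| = £1180.97 (higher under Status B)

£1180.97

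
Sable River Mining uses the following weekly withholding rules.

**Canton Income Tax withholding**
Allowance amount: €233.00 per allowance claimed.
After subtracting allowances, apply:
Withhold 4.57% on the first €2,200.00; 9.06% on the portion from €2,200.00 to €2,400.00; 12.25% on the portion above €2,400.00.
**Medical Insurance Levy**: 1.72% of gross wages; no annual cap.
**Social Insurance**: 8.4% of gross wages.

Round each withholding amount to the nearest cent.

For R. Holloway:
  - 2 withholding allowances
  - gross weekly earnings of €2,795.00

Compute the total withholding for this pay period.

Canton Income Tax: taxable = €2,795.00 − 2×€233.00 = €2,329.00
  €100.54 + 9.06% × (€2,329.00 − €2,200.00) = €100.54 + 9.06% × €129.00 = €112.23
Medical Insurance Levy: 1.72% × €2,795.00 = €48.07
Social Insurance: 8.4% × €2,795.00 = €234.78
Total: €112.23 + €48.07 + €234.78 = €395.08

€395.08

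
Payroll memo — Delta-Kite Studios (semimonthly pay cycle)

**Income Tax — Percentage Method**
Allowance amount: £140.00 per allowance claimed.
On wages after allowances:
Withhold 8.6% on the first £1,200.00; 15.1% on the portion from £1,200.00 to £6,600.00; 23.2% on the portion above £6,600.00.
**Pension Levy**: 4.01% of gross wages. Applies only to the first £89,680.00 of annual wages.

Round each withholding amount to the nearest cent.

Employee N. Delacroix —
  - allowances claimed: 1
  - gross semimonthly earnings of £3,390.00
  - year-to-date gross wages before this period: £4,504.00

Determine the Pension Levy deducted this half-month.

£135.94

Pension Levy: 4.01% × £3,390.00 = £135.94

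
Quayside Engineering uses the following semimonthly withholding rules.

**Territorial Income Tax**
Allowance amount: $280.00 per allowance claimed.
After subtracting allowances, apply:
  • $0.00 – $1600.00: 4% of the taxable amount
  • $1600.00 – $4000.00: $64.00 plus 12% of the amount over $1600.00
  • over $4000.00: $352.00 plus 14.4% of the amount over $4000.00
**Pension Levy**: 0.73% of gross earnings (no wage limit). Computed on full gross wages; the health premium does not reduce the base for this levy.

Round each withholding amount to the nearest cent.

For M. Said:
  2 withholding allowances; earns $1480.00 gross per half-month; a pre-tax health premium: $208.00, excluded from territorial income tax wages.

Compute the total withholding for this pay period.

$39.28

Territorial Income Tax: taxable = $1480.00 − $208.00 − 2×$280.00 = $712.00
  4% × $712.00 = $28.48
Pension Levy: 0.73% × $1480.00 = $10.80
Total: $28.48 + $10.80 = $39.28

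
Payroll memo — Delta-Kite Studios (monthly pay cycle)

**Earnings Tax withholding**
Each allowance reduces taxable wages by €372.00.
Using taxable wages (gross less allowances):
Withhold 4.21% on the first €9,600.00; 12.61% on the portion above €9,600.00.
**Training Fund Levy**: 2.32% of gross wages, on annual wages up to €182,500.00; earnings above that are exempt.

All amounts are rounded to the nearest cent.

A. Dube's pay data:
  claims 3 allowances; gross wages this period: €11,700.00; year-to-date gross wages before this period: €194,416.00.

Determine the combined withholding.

Earnings Tax: taxable = €11,700.00 − 3×€372.00 = €10,584.00
  €404.16 + 12.61% × (€10,584.00 − €9,600.00) = €404.16 + 12.61% × €984.00 = €528.24
Training Fund Levy: YTD €194,416.00 ≥ cap €182,500.00 → €0.00
Total: €528.24 + €0.00 = €528.24

€528.24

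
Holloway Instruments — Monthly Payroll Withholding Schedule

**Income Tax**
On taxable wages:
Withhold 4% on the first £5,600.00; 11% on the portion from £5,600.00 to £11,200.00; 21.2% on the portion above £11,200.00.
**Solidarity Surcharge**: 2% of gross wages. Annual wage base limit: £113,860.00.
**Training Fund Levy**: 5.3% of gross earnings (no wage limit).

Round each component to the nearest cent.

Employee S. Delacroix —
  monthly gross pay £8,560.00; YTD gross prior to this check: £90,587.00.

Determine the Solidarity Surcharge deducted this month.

Solidarity Surcharge: 2% × £8,560.00 = £171.20

£171.20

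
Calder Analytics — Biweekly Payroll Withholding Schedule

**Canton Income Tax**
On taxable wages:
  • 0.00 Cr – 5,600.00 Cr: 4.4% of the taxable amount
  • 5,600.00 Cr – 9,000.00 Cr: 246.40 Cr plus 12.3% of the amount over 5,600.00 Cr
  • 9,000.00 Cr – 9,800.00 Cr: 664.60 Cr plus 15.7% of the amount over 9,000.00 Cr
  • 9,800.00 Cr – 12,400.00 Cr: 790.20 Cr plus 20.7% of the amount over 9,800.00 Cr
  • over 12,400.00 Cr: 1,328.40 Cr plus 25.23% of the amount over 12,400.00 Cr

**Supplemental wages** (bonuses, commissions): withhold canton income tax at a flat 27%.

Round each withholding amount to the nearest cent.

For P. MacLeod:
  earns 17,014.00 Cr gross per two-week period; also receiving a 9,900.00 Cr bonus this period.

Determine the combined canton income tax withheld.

5,165.51 Cr

Canton Income Tax: taxable = 17,014.00 Cr
  1,328.40 Cr + 25.23% × (17,014.00 Cr − 12,400.00 Cr) = 1,328.40 Cr + 25.23% × 4,614.00 Cr = 2,492.51 Cr
Supplemental (27% flat on bonus): 27% × 9,900.00 Cr = 2,673.00 Cr
Total canton income tax: 2,492.51 Cr + 2,673.00 Cr = 5,165.51 Cr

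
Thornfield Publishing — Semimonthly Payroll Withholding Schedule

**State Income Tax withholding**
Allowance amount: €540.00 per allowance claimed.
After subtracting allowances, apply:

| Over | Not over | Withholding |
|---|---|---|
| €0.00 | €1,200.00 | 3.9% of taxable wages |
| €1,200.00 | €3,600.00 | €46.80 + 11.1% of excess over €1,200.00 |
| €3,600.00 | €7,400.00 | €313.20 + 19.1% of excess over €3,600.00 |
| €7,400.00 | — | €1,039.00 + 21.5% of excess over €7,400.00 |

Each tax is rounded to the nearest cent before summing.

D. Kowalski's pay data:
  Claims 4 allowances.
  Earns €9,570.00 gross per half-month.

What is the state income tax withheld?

€1,041.15

State Income Tax: taxable = €9,570.00 − 4×€540.00 = €7,410.00
  €1,039.00 + 21.5% × (€7,410.00 − €7,400.00) = €1,039.00 + 21.5% × €10.00 = €1,041.15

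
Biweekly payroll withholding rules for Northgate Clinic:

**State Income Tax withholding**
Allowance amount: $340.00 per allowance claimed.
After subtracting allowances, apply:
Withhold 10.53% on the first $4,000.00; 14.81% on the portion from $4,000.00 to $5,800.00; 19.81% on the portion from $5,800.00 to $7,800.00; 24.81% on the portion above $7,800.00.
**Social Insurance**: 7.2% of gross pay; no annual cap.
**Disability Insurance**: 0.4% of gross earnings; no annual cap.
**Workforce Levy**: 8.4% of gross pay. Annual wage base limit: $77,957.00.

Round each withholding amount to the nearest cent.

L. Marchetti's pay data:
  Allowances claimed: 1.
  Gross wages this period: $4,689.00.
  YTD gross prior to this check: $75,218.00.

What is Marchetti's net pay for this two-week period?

State Income Tax: taxable = $4,689.00 − 1×$340.00 = $4,349.00
  $421.20 + 14.81% × ($4,349.00 − $4,000.00) = $421.20 + 14.81% × $349.00 = $472.89
Social Insurance: 7.2% × $4,689.00 = $337.61
Disability Insurance: 0.4% × $4,689.00 = $18.76
Workforce Levy: cap $77,957.00 − YTD $75,218.00 = $2,739.00 subject; 8.4% × $2,739.00 = $230.08
Total withheld: $472.89 + $337.61 + $18.76 + $230.08 = $1,059.34
Net pay: $4,689.00 − $1,059.34 = $3,629.66

$3,629.66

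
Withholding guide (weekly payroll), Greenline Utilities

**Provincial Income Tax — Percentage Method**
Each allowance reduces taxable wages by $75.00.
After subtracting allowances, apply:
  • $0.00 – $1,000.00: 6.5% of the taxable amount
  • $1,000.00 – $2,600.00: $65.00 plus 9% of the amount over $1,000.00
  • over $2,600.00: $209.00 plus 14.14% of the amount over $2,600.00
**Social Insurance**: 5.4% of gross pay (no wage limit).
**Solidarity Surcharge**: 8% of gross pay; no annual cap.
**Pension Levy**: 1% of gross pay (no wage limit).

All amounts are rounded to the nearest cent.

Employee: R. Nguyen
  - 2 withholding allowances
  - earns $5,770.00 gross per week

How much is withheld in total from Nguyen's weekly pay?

$1,466.91

Provincial Income Tax: taxable = $5,770.00 − 2×$75.00 = $5,620.00
  $209.00 + 14.14% × ($5,620.00 − $2,600.00) = $209.00 + 14.14% × $3,020.00 = $636.03
Social Insurance: 5.4% × $5,770.00 = $311.58
Solidarity Surcharge: 8% × $5,770.00 = $461.60
Pension Levy: 1% × $5,770.00 = $57.70
Total: $636.03 + $311.58 + $461.60 + $57.70 = $1,466.91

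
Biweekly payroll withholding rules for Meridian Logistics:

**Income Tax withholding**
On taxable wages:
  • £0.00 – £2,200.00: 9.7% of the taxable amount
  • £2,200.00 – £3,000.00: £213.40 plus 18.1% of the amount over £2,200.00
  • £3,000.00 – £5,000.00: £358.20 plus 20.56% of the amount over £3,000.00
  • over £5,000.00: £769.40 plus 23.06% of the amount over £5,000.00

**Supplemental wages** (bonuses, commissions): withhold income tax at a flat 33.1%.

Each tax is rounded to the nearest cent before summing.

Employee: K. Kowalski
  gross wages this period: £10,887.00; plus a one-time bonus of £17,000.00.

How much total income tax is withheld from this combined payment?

£7,753.94

Income Tax: taxable = £10,887.00
  £769.40 + 23.06% × (£10,887.00 − £5,000.00) = £769.40 + 23.06% × £5,887.00 = £2,126.94
Supplemental (33.1% flat on bonus): 33.1% × £17,000.00 = £5,627.00
Total income tax: £2,126.94 + £5,627.00 = £7,753.94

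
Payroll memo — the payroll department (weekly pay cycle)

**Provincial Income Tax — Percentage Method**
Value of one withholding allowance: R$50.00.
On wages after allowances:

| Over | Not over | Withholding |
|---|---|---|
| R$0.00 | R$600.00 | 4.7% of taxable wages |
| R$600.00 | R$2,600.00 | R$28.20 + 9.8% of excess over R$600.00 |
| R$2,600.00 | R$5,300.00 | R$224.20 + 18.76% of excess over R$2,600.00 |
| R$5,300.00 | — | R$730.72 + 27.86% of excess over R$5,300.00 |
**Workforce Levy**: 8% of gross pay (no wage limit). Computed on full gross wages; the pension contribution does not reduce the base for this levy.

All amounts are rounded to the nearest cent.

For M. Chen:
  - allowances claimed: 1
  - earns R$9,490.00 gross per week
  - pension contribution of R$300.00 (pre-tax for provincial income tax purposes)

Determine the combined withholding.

Provincial Income Tax: taxable = R$9,490.00 − R$300.00 − 1×R$50.00 = R$9,140.00
  R$730.72 + 27.86% × (R$9,140.00 − R$5,300.00) = R$730.72 + 27.86% × R$3,840.00 = R$1,800.54
Workforce Levy: 8% × R$9,490.00 = R$759.20
Total: R$1,800.54 + R$759.20 = R$2,559.74

R$2,559.74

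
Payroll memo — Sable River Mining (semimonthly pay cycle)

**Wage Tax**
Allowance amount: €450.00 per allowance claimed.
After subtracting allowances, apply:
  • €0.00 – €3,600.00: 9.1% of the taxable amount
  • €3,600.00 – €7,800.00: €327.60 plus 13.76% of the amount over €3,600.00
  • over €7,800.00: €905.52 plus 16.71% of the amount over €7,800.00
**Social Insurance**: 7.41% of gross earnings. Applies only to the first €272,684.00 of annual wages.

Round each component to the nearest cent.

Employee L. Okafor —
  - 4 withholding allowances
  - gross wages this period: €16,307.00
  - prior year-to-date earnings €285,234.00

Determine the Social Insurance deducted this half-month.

€0.00

Social Insurance: YTD €285,234.00 ≥ cap €272,684.00 → €0.00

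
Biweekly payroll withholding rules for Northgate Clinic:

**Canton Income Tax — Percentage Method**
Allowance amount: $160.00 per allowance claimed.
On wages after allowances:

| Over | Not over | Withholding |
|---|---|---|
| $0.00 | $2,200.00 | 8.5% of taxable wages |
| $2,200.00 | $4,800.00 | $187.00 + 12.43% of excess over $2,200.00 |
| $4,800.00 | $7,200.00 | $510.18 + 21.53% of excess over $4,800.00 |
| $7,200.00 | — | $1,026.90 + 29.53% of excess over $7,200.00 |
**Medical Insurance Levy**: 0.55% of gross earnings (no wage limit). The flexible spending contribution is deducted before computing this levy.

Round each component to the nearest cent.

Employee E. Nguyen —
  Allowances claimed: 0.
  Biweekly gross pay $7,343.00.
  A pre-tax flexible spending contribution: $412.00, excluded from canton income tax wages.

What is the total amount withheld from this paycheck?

Canton Income Tax: taxable = $7,343.00 − $412.00 = $6,931.00
  $510.18 + 21.53% × ($6,931.00 − $4,800.00) = $510.18 + 21.53% × $2,131.00 = $968.98
Medical Insurance Levy: 0.55% × $6,931.00 = $38.12
Total: $968.98 + $38.12 = $1,007.10

$1,007.10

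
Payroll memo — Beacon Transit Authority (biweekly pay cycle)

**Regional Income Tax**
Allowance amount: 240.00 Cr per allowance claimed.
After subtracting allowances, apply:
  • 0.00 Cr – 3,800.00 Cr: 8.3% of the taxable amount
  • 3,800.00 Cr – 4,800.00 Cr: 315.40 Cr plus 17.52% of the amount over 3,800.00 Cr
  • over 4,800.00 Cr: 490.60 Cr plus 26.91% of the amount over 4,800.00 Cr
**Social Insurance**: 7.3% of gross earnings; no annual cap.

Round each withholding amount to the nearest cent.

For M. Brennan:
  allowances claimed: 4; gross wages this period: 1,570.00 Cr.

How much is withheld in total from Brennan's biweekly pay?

Regional Income Tax: taxable = 1,570.00 Cr − 4×240.00 Cr = 610.00 Cr
  8.3% × 610.00 Cr = 50.63 Cr
Social Insurance: 7.3% × 1,570.00 Cr = 114.61 Cr
Total: 50.63 Cr + 114.61 Cr = 165.24 Cr

165.24 Cr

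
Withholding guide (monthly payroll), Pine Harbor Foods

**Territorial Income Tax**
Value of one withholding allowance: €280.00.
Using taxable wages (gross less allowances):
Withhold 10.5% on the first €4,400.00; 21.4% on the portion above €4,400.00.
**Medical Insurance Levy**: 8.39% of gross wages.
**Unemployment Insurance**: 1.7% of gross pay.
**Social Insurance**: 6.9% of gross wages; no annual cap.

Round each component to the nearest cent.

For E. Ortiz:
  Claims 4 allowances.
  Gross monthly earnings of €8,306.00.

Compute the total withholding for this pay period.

Territorial Income Tax: taxable = €8,306.00 − 4×€280.00 = €7,186.00
  €462.00 + 21.4% × (€7,186.00 − €4,400.00) = €462.00 + 21.4% × €2,786.00 = €1,058.20
Medical Insurance Levy: 8.39% × €8,306.00 = €696.87
Unemployment Insurance: 1.7% × €8,306.00 = €141.20
Social Insurance: 6.9% × €8,306.00 = €573.11
Total: €1,058.20 + €696.87 + €141.20 + €573.11 = €2,469.38

€2,469.38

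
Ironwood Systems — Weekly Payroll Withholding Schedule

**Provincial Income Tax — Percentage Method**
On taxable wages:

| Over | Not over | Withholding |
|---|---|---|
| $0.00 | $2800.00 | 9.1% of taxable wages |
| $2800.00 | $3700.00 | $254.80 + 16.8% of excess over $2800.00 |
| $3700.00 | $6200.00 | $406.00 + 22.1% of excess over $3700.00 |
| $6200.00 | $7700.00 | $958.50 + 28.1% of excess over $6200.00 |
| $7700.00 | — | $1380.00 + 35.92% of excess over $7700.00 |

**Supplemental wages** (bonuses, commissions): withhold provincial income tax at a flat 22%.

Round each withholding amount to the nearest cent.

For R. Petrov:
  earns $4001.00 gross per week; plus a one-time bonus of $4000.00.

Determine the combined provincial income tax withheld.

$1352.52

Provincial Income Tax: taxable = $4001.00
  $406.00 + 22.1% × ($4001.00 − $3700.00) = $406.00 + 22.1% × $301.00 = $472.52
Supplemental (22% flat on bonus): 22% × $4000.00 = $880.00
Total provincial income tax: $472.52 + $880.00 = $1352.52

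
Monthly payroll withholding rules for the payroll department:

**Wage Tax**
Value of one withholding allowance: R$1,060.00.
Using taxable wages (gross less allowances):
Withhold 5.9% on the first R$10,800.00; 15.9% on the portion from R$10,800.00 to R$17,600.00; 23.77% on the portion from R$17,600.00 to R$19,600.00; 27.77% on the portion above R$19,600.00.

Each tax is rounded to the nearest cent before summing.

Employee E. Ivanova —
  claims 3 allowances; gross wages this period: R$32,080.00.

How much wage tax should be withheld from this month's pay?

Wage Tax: taxable = R$32,080.00 − 3×R$1,060.00 = R$28,900.00
  R$2,193.80 + 27.77% × (R$28,900.00 − R$19,600.00) = R$2,193.80 + 27.77% × R$9,300.00 = R$4,776.41

R$4,776.41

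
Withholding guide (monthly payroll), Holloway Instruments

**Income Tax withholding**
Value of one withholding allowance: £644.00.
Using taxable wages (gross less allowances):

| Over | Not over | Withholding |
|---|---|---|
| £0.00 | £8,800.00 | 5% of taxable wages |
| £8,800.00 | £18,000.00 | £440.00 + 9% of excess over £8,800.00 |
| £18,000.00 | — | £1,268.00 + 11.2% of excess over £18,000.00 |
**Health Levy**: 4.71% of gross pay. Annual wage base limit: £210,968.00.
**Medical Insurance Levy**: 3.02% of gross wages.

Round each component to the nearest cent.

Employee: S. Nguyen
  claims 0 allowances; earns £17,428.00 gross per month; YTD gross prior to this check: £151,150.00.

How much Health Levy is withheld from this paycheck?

£820.86

Health Levy: 4.71% × £17,428.00 = £820.86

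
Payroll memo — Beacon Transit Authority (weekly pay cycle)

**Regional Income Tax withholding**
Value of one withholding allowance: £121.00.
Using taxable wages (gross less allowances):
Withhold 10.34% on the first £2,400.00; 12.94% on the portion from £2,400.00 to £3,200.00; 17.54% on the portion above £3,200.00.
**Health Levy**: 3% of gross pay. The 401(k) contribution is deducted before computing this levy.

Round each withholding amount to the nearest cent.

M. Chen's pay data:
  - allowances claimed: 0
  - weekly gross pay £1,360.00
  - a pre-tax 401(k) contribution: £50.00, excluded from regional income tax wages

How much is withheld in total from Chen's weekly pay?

Regional Income Tax: taxable = £1,360.00 − £50.00 = £1,310.00
  10.34% × £1,310.00 = £135.45
Health Levy: 3% × £1,310.00 = £39.30
Total: £135.45 + £39.30 = £174.75

£174.75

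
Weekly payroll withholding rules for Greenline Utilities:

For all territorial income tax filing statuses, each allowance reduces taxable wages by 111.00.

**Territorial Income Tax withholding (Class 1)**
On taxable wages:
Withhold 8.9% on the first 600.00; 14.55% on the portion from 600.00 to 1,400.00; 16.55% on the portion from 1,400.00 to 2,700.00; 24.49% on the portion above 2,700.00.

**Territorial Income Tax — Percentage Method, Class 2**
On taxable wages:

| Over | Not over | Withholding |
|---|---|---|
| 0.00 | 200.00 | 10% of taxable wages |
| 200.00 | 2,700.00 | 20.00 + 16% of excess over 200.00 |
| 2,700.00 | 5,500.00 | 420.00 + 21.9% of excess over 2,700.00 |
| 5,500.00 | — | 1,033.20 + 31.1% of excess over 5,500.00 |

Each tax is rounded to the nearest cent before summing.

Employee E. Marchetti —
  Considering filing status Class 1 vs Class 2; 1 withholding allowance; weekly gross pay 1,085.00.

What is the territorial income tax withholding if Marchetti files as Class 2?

143.84

Territorial Income Tax (Class 2): taxable = 1,085.00 − 1×111.00 = 974.00
  20.00 + 16% × (974.00 − 200.00) = 20.00 + 16% × 774.00 = 143.84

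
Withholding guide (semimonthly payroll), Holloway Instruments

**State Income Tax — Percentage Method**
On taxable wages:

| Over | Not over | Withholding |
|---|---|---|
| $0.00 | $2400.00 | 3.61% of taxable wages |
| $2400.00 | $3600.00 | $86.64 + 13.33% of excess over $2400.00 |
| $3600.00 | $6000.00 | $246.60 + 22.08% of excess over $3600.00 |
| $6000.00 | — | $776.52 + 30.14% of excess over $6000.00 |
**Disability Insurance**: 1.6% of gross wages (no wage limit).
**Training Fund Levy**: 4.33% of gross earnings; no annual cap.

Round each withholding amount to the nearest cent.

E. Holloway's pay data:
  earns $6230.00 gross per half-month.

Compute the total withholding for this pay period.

State Income Tax: taxable = $6230.00
  $776.52 + 30.14% × ($6230.00 − $6000.00) = $776.52 + 30.14% × $230.00 = $845.84
Disability Insurance: 1.6% × $6230.00 = $99.68
Training Fund Levy: 4.33% × $6230.00 = $269.76
Total: $845.84 + $99.68 + $269.76 = $1215.28

$1215.28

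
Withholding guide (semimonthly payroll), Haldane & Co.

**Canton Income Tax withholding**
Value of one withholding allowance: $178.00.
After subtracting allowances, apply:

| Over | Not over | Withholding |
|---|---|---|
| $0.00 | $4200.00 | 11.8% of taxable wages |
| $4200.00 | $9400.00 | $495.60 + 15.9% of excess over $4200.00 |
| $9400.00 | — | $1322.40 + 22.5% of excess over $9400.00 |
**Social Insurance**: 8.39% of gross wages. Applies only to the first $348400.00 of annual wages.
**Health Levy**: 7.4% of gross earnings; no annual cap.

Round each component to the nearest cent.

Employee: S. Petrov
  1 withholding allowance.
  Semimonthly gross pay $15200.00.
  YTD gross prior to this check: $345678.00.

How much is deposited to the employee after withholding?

Canton Income Tax: taxable = $15200.00 − 1×$178.00 = $15022.00
  $1322.40 + 22.5% × ($15022.00 − $9400.00) = $1322.40 + 22.5% × $5622.00 = $2587.35
Social Insurance: cap $348400.00 − YTD $345678.00 = $2722.00 subject; 8.39% × $2722.00 = $228.38
Health Levy: 7.4% × $15200.00 = $1124.80
Total withheld: $2587.35 + $228.38 + $1124.80 = $3940.53
Net pay: $15200.00 − $3940.53 = $11259.47

$11259.47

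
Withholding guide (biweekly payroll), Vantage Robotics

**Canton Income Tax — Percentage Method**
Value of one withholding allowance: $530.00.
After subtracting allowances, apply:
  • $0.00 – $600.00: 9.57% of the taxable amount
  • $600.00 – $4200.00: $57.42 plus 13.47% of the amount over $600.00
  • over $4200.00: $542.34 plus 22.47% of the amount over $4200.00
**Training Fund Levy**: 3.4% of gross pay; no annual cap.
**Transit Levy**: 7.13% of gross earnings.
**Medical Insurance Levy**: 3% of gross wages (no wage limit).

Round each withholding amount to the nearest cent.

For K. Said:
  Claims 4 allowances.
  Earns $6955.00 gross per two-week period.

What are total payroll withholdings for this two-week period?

$1626.03

Canton Income Tax: taxable = $6955.00 − 4×$530.00 = $4835.00
  $542.34 + 22.47% × ($4835.00 − $4200.00) = $542.34 + 22.47% × $635.00 = $685.02
Training Fund Levy: 3.4% × $6955.00 = $236.47
Transit Levy: 7.13% × $6955.00 = $495.89
Medical Insurance Levy: 3% × $6955.00 = $208.65
Total: $685.02 + $236.47 + $495.89 + $208.65 = $1626.03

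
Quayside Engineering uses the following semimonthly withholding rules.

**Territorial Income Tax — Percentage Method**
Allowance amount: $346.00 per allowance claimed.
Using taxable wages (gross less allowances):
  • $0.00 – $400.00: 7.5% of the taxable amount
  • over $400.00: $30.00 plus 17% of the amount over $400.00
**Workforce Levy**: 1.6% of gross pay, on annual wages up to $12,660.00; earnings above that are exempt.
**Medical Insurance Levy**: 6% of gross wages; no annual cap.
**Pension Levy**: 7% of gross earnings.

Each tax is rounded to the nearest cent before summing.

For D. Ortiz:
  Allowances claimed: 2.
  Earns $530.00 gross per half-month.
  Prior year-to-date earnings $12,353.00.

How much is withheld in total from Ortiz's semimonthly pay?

Territorial Income Tax: taxable = $530.00 − 2×$346.00 = $-162.00
  Taxable ≤ 0 → $0.00
Workforce Levy: cap $12,660.00 − YTD $12,353.00 = $307.00 subject; 1.6% × $307.00 = $4.91
Medical Insurance Levy: 6% × $530.00 = $31.80
Pension Levy: 7% × $530.00 = $37.10
Total: $0.00 + $4.91 + $31.80 + $37.10 = $73.81

$73.81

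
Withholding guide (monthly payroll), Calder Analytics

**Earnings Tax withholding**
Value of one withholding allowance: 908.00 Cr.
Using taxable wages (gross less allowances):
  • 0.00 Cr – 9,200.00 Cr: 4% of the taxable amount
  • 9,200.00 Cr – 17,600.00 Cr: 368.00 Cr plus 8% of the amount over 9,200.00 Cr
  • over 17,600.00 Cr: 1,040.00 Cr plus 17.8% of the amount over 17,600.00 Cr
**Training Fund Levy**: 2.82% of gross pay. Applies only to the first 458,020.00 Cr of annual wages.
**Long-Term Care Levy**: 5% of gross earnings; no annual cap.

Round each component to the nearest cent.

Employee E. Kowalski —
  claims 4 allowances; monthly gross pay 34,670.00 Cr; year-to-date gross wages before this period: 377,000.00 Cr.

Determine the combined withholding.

6,143.15 Cr

Earnings Tax: taxable = 34,670.00 Cr − 4×908.00 Cr = 31,038.00 Cr
  1,040.00 Cr + 17.8% × (31,038.00 Cr − 17,600.00 Cr) = 1,040.00 Cr + 17.8% × 13,438.00 Cr = 3,431.96 Cr
Training Fund Levy: 2.82% × 34,670.00 Cr = 977.69 Cr
Long-Term Care Levy: 5% × 34,670.00 Cr = 1,733.50 Cr
Total: 3,431.96 Cr + 977.69 Cr + 1,733.50 Cr = 6,143.15 Cr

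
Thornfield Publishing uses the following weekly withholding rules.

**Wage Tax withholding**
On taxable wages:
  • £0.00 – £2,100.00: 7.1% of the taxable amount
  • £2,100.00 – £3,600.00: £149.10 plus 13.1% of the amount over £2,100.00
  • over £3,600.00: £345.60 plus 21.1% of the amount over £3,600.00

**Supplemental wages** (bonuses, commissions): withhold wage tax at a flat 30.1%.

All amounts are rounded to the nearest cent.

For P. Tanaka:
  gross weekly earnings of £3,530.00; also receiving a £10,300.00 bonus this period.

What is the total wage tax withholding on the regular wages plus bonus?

Wage Tax: taxable = £3,530.00
  £149.10 + 13.1% × (£3,530.00 − £2,100.00) = £149.10 + 13.1% × £1,430.00 = £336.43
Supplemental (30.1% flat on bonus): 30.1% × £10,300.00 = £3,100.30
Total wage tax: £336.43 + £3,100.30 = £3,436.73

£3,436.73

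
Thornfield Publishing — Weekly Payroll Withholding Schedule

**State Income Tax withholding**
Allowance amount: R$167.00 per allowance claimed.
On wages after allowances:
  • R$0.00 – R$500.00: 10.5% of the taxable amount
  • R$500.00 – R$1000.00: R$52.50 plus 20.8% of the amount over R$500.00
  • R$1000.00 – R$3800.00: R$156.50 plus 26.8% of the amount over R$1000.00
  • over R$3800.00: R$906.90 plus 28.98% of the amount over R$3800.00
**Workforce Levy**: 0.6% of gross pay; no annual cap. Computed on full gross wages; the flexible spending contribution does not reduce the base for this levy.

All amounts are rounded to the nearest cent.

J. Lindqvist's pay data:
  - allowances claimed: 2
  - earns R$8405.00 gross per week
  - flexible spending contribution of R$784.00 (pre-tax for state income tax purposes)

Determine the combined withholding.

State Income Tax: taxable = R$8405.00 − R$784.00 − 2×R$167.00 = R$7287.00
  R$906.90 + 28.98% × (R$7287.00 − R$3800.00) = R$906.90 + 28.98% × R$3487.00 = R$1917.43
Workforce Levy: 0.6% × R$8405.00 = R$50.43
Total: R$1917.43 + R$50.43 = R$1967.86

R$1967.86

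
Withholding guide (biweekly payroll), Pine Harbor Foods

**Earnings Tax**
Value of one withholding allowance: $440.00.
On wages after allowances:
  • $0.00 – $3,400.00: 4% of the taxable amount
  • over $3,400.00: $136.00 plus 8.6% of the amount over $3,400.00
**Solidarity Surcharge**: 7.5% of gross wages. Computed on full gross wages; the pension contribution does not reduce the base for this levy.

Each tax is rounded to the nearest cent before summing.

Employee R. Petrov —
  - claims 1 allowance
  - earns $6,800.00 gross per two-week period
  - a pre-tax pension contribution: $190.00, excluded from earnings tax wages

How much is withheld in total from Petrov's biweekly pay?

Earnings Tax: taxable = $6,800.00 − $190.00 − 1×$440.00 = $6,170.00
  $136.00 + 8.6% × ($6,170.00 − $3,400.00) = $136.00 + 8.6% × $2,770.00 = $374.22
Solidarity Surcharge: 7.5% × $6,800.00 = $510.00
Total: $374.22 + $510.00 = $884.22

$884.22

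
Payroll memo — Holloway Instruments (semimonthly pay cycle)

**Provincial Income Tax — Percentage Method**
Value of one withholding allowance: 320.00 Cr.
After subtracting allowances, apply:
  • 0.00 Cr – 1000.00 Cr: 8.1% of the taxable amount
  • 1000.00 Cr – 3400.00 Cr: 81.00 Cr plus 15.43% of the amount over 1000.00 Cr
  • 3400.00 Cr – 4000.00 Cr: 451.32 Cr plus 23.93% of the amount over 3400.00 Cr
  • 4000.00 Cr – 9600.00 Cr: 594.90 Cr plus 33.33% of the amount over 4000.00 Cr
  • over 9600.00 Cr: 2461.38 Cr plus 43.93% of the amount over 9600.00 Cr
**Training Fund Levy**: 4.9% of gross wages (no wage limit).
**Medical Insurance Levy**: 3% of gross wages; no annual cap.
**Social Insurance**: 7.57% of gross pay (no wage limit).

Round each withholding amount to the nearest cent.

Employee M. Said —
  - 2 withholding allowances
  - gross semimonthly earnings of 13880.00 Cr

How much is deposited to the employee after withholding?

Provincial Income Tax: taxable = 13880.00 Cr − 2×320.00 Cr = 13240.00 Cr
  2461.38 Cr + 43.93% × (13240.00 Cr − 9600.00 Cr) = 2461.38 Cr + 43.93% × 3640.00 Cr = 4060.43 Cr
Training Fund Levy: 4.9% × 13880.00 Cr = 680.12 Cr
Medical Insurance Levy: 3% × 13880.00 Cr = 416.40 Cr
Social Insurance: 7.57% × 13880.00 Cr = 1050.72 Cr
Total withheld: 4060.43 Cr + 680.12 Cr + 416.40 Cr + 1050.72 Cr = 6207.67 Cr
Net pay: 13880.00 Cr − 6207.67 Cr = 7672.33 Cr

7672.33 Cr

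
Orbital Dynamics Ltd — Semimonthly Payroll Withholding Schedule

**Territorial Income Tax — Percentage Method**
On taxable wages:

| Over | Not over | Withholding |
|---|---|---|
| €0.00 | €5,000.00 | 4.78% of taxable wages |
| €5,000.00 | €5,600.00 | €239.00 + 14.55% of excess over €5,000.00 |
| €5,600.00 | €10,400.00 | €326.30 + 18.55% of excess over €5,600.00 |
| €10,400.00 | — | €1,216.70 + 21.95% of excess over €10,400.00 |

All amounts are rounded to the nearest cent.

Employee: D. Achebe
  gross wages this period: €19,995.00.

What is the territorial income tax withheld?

€3,322.80

Territorial Income Tax: taxable = €19,995.00
  €1,216.70 + 21.95% × (€19,995.00 − €10,400.00) = €1,216.70 + 21.95% × €9,595.00 = €3,322.80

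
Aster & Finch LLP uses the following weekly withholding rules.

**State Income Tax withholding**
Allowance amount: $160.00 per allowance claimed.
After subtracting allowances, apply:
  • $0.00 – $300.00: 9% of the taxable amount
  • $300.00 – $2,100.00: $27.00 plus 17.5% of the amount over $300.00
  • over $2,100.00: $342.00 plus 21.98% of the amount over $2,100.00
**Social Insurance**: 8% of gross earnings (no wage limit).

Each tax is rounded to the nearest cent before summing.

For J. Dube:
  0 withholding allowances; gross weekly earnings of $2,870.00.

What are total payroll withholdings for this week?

State Income Tax: taxable = $2,870.00
  $342.00 + 21.98% × ($2,870.00 − $2,100.00) = $342.00 + 21.98% × $770.00 = $511.25
Social Insurance: 8% × $2,870.00 = $229.60
Total: $511.25 + $229.60 = $740.85

$740.85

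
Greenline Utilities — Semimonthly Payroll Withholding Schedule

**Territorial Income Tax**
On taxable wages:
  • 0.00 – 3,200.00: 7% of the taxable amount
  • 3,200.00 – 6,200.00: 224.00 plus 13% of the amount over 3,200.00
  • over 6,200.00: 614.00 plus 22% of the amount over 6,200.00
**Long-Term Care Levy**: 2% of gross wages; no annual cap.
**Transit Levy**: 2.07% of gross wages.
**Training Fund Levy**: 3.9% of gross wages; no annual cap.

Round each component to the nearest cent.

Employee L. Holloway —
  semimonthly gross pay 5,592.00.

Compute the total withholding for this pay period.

Territorial Income Tax: taxable = 5,592.00
  224.00 + 13% × (5,592.00 − 3,200.00) = 224.00 + 13% × 2,392.00 = 534.96
Long-Term Care Levy: 2% × 5,592.00 = 111.84
Transit Levy: 2.07% × 5,592.00 = 115.75
Training Fund Levy: 3.9% × 5,592.00 = 218.09
Total: 534.96 + 111.84 + 115.75 + 218.09 = 980.64

980.64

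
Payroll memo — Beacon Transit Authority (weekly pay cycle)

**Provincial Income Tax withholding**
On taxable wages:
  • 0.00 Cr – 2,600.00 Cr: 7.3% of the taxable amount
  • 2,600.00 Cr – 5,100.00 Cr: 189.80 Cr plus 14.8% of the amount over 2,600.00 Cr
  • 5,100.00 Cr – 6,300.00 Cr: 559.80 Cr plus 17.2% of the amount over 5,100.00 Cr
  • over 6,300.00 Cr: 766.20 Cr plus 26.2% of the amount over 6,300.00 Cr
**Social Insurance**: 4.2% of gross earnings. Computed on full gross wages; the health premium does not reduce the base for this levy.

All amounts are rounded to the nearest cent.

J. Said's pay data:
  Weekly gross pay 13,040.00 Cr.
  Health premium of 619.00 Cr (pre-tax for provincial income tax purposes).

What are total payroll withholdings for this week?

2,917.58 Cr

Provincial Income Tax: taxable = 13,040.00 Cr − 619.00 Cr = 12,421.00 Cr
  766.20 Cr + 26.2% × (12,421.00 Cr − 6,300.00 Cr) = 766.20 Cr + 26.2% × 6,121.00 Cr = 2,369.90 Cr
Social Insurance: 4.2% × 13,040.00 Cr = 547.68 Cr
Total: 2,369.90 Cr + 547.68 Cr = 2,917.58 Cr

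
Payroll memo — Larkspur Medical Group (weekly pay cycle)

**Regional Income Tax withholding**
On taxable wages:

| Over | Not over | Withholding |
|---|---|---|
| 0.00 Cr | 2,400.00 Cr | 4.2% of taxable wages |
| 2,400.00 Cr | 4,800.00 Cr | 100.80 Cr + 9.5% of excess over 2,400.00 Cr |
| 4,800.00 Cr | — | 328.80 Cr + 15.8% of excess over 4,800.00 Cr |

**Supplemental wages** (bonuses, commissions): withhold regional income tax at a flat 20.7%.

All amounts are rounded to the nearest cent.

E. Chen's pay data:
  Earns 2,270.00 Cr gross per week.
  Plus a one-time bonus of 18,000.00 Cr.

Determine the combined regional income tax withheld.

Regional Income Tax: taxable = 2,270.00 Cr
  4.2% × 2,270.00 Cr = 95.34 Cr
Supplemental (20.7% flat on bonus): 20.7% × 18,000.00 Cr = 3,726.00 Cr
Total regional income tax: 95.34 Cr + 3,726.00 Cr = 3,821.34 Cr

3,821.34 Cr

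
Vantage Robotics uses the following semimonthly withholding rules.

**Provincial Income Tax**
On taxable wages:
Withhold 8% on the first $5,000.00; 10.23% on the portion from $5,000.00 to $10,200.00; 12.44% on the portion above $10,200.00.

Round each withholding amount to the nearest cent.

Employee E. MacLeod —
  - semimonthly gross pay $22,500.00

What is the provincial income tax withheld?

$2,462.08

Provincial Income Tax: taxable = $22,500.00
  $931.96 + 12.44% × ($22,500.00 − $10,200.00) = $931.96 + 12.44% × $12,300.00 = $2,462.08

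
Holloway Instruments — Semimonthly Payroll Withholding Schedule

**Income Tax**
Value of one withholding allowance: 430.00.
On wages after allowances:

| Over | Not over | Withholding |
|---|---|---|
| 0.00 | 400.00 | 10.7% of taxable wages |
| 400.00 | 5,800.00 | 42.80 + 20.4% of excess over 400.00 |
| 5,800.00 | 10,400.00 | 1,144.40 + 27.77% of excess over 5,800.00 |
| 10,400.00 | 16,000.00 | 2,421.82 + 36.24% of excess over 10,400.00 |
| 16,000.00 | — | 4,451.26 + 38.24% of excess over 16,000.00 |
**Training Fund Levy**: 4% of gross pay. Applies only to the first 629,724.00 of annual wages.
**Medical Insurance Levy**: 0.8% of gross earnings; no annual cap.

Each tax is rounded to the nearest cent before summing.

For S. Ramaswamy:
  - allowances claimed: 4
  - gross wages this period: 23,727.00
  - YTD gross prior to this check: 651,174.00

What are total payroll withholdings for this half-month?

6,938.16

Income Tax: taxable = 23,727.00 − 4×430.00 = 22,007.00
  4,451.26 + 38.24% × (22,007.00 − 16,000.00) = 4,451.26 + 38.24% × 6,007.00 = 6,748.34
Training Fund Levy: YTD 651,174.00 ≥ cap 629,724.00 → 0.00
Medical Insurance Levy: 0.8% × 23,727.00 = 189.82
Total: 6,748.34 + 0.00 + 189.82 = 6,938.16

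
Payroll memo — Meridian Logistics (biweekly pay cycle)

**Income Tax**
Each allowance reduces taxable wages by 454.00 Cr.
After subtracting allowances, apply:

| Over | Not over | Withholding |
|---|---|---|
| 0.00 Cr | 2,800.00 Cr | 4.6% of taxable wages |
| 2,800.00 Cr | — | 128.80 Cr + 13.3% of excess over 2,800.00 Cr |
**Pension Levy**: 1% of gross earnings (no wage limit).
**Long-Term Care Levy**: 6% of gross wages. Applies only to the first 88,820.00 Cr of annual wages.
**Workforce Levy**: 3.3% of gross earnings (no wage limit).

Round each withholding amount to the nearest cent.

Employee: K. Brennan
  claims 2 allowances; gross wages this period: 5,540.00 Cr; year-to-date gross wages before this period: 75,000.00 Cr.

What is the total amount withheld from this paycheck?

Income Tax: taxable = 5,540.00 Cr − 2×454.00 Cr = 4,632.00 Cr
  128.80 Cr + 13.3% × (4,632.00 Cr − 2,800.00 Cr) = 128.80 Cr + 13.3% × 1,832.00 Cr = 372.46 Cr
Pension Levy: 1% × 5,540.00 Cr = 55.40 Cr
Long-Term Care Levy: 6% × 5,540.00 Cr = 332.40 Cr
Workforce Levy: 3.3% × 5,540.00 Cr = 182.82 Cr
Total: 372.46 Cr + 55.40 Cr + 332.40 Cr + 182.82 Cr = 943.08 Cr

943.08 Cr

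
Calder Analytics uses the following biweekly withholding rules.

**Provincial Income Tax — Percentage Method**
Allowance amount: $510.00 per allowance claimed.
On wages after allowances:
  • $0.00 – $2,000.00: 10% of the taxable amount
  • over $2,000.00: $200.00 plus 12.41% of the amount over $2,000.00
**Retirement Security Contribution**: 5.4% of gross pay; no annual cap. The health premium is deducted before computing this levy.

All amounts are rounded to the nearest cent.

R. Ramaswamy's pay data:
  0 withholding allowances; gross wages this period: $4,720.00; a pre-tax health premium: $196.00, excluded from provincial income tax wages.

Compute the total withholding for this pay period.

$757.53

Provincial Income Tax: taxable = $4,720.00 − $196.00 = $4,524.00
  $200.00 + 12.41% × ($4,524.00 − $2,000.00) = $200.00 + 12.41% × $2,524.00 = $513.23
Retirement Security Contribution: 5.4% × $4,524.00 = $244.30
Total: $513.23 + $244.30 = $757.53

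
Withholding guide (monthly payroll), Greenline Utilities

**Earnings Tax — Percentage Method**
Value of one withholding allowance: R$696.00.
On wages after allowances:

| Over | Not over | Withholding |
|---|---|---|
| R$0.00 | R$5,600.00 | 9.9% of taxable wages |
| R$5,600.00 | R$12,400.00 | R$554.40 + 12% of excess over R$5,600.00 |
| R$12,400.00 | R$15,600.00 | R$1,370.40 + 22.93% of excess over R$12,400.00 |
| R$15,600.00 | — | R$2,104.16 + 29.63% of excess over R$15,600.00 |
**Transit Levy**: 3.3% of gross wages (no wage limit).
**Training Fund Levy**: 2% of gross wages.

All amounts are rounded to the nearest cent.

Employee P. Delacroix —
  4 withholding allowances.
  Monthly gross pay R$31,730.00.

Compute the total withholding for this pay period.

Earnings Tax: taxable = R$31,730.00 − 4×R$696.00 = R$28,946.00
  R$2,104.16 + 29.63% × (R$28,946.00 − R$15,600.00) = R$2,104.16 + 29.63% × R$13,346.00 = R$6,058.58
Transit Levy: 3.3% × R$31,730.00 = R$1,047.09
Training Fund Levy: 2% × R$31,730.00 = R$634.60
Total: R$6,058.58 + R$1,047.09 + R$634.60 = R$7,740.27

R$7,740.27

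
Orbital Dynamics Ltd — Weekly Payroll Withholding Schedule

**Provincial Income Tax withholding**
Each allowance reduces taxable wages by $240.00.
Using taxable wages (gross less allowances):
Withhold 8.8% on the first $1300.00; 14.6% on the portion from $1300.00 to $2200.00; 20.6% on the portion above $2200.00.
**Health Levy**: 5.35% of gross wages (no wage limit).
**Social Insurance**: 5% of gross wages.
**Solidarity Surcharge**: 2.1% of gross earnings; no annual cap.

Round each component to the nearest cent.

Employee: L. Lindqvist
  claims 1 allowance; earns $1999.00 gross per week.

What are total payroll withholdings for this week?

$430.29

Provincial Income Tax: taxable = $1999.00 − 1×$240.00 = $1759.00
  $114.40 + 14.6% × ($1759.00 − $1300.00) = $114.40 + 14.6% × $459.00 = $181.41
Health Levy: 5.35% × $1999.00 = $106.95
Social Insurance: 5% × $1999.00 = $99.95
Solidarity Surcharge: 2.1% × $1999.00 = $41.98
Total: $181.41 + $106.95 + $99.95 + $41.98 = $430.29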